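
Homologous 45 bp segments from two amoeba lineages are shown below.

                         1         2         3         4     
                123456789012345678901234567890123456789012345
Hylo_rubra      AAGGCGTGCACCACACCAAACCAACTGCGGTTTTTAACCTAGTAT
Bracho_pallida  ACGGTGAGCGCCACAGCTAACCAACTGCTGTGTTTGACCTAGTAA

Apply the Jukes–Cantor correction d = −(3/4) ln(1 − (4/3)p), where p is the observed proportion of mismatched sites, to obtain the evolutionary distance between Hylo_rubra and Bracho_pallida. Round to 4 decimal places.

0.2635

The sequences differ at positions 2 (A/C), 5 (C/T), 7 (T/A), 10 (A/G), 16 (C/G), 18 (A/T), 29 (G/T), 32 (T/G), 36 (A/G), 45 (T/A).
p = 10/45 = 0.222222.
d = −0.75 · ln(1 − (4/3)·0.222222) = −0.75 · ln(0.703704) = −0.75 · (-0.351397) = 0.2635.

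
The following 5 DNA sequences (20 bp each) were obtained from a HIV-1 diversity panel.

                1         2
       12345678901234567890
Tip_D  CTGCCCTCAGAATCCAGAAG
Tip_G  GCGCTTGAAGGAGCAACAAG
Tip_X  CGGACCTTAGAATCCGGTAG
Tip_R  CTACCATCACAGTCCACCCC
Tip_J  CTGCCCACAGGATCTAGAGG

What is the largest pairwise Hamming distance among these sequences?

Pairwise Hamming distances:
  Tip_D vs Tip_G: 10
  Tip_D vs Tip_X: 5
  Tip_D vs Tip_R: 8
  Tip_D vs Tip_J: 4
  Tip_G vs Tip_X: 13
  Tip_G vs Tip_R: 15
  Tip_G vs Tip_J: 10
  Tip_X vs Tip_R: 12
  Tip_X vs Tip_J: 9
  Tip_R vs Tip_J: 11
The largest is 15, between Tip_G and Tip_R.

15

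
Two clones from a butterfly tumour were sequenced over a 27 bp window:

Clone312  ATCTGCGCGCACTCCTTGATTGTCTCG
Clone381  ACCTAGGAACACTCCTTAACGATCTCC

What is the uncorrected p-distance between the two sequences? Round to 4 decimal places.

0.3704

Differing sites — 2:T/C; 5:G/A; 6:C/G; 8:C/A; 9:G/A; 18:G/A; 20:T/C; 21:T/G; 22:G/A; 27:G/C.
There are 10 differences over 27 sites, so p = 10/27 = 0.3704.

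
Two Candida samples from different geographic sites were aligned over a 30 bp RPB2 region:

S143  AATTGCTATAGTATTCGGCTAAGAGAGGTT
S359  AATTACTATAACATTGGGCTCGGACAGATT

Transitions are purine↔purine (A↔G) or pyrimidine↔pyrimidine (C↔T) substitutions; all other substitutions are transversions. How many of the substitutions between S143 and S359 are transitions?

Differing sites — 5:G/A (Ti); 11:G/A (Ti); 12:T/C (Ti); 16:C/G (Tv); 21:A/C (Tv); 22:A/G (Ti); 25:G/C (Tv); 28:G/A (Ti).
Of the 8 differences, 5 transitions and 3 transversions, so the answer is 5.

5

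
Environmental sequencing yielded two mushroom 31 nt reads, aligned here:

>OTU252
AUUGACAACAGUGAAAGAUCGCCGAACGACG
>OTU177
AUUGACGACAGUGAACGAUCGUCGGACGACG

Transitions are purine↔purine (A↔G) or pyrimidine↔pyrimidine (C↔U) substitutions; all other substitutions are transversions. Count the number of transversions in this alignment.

Differing sites — 7:A/G (Ti); 16:A/C (Tv); 22:C/U (Ti); 25:A/G (Ti).
Of the 4 differences, 3 transitions and 1 transversion, so the answer is 1.

1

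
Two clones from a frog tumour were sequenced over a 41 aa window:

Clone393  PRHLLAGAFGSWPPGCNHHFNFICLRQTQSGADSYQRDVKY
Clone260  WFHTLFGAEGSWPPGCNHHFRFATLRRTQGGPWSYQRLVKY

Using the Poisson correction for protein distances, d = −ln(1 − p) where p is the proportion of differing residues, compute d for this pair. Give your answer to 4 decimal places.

Mismatches occur at site 1 (P↔W), site 2 (R↔F), site 4 (L↔T), site 6 (A↔F), site 9 (F↔E), site 21 (N↔R), site 23 (I↔A), site 24 (C↔T), site 27 (Q↔R), site 30 (S↔G), site 32 (A↔P), site 33 (D↔W), site 38 (D↔L).
p = 13/41 = 0.317073.
d = −ln(1 − 0.317073) = −ln(0.682927) = 0.3814.

0.3814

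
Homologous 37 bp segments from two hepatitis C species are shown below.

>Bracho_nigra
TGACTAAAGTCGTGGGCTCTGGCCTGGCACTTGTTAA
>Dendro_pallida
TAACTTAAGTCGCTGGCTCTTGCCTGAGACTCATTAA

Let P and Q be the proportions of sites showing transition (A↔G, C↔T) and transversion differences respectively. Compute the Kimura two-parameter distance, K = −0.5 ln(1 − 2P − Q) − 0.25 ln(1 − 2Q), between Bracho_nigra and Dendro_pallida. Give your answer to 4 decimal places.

0.2986

Differing sites — 2:G/A (Ti); 6:A/T (Tv); 13:T/C (Ti); 14:G/T (Tv); 21:G/T (Tv); 27:G/A (Ti); 28:C/G (Tv); 32:T/C (Ti); 33:G/A (Ti).
Of the 9 differences, 5 transitions and 4 transversions over 37 sites: P = 5/37 = 0.135135, Q = 4/37 = 0.108108.
d = −0.5·ln(0.621622) − 0.25·ln(0.783784) = −0.5·(-0.475423) − 0.25·(-0.243622) = 0.2986.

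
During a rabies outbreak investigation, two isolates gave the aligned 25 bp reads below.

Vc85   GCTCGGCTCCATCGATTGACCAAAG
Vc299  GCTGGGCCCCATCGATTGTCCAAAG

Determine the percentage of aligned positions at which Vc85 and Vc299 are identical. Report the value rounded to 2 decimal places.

Differing sites — 4:C/G; 8:T/C; 19:A/T.
22 of the 25 sites match, so the percent identity is 22/25 × 100 = 88.00%.

88.00%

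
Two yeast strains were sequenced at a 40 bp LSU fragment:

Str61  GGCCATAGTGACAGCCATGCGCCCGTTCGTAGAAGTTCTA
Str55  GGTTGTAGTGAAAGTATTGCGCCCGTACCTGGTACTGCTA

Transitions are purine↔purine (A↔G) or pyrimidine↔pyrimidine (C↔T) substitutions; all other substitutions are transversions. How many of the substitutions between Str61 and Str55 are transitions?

5

Differing sites — 3:C/T (Ti); 4:C/T (Ti); 5:A/G (Ti); 12:C/A (Tv); 15:C/T (Ti); 16:C/A (Tv); 17:A/T (Tv); 27:T/A (Tv); 29:G/C (Tv); 31:A/G (Ti); 33:A/T (Tv); 35:G/C (Tv); 37:T/G (Tv).
Of the 13 differences, 5 transitions and 8 transversions, so the answer is 5.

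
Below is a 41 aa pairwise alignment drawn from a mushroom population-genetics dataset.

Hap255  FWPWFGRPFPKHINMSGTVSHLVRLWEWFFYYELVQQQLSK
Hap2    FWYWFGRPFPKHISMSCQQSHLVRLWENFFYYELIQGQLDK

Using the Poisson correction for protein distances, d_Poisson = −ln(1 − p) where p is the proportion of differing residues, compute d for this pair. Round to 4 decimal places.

0.2478

Mismatches occur at site 3 (P/Y), site 14 (N/S), site 17 (G/C), site 18 (T/Q), site 19 (V/Q), site 28 (W/N), site 35 (V/I), site 37 (Q/G), site 40 (S/D).
p = 9/41 = 0.219512.
d = −ln(1 − 0.219512) = −ln(0.780488) = 0.2478.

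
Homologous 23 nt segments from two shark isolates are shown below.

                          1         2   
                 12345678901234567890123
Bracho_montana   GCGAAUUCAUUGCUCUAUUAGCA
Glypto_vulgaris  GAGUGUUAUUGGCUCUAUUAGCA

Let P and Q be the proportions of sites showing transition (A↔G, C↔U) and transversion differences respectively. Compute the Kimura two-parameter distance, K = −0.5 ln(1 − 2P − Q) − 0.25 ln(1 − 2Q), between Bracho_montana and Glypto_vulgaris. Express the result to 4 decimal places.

0.3241

Mismatches occur at site 2 (C→A, transversion), site 4 (A→U, transversion), site 5 (A→G, transition), site 8 (C→A, transversion), site 9 (A→U, transversion), site 11 (U→G, transversion).
Of the 6 differences, 1 transition and 5 transversions over 23 sites: P = 1/23 = 0.043478, Q = 5/23 = 0.217391.
d = −0.5·ln(0.695653) − 0.25·ln(0.565218) = −0.5·(-0.362904) − 0.25·(-0.570544) = 0.3241.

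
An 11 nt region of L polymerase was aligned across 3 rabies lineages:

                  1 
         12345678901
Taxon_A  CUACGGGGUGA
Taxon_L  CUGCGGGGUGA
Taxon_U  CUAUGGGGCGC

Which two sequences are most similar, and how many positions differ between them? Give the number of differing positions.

Pairwise Hamming distances:
  Taxon_A vs Taxon_L: 1
  Taxon_A vs Taxon_U: 3
  Taxon_L vs Taxon_U: 4
The smallest is 1, between Taxon_A and Taxon_L.

1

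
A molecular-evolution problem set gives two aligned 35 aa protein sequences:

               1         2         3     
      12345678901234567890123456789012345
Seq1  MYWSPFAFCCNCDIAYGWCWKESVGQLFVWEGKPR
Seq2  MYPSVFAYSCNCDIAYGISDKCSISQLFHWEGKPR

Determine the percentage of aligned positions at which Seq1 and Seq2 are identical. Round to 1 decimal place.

The sequences differ at positions 3 (W/P), 5 (P/V), 8 (F/Y), 9 (C/S), 18 (W/I), 19 (C/S), 20 (W/D), 22 (E/C), 24 (V/I), 25 (G/S), 29 (V/H).
24 of the 35 sites match, so the percent identity is 24/35 × 100 = 68.6%.

68.6%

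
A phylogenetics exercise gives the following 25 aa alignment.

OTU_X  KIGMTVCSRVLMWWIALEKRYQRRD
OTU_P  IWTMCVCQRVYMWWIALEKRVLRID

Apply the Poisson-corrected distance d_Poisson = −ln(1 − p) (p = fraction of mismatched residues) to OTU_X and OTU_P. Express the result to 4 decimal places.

Mismatches occur at site 1 (K↔I), site 2 (I↔W), site 3 (G↔T), site 5 (T↔C), site 8 (S↔Q), site 11 (L↔Y), site 21 (Y↔V), site 22 (Q↔L), site 24 (R↔I).
p = 9/25 = 0.360000.
d = −ln(1 − 0.360000) = −ln(0.640000) = 0.4463.

0.4463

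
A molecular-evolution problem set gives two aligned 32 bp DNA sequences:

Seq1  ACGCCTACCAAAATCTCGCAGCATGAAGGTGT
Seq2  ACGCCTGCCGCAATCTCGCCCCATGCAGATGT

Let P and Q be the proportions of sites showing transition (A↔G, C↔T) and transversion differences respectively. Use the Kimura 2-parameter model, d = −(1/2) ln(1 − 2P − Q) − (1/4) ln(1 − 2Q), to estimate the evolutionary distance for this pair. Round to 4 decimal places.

Differing sites — 7:A/G (Ti); 10:A/G (Ti); 11:A/C (Tv); 20:A/C (Tv); 21:G/C (Tv); 26:A/C (Tv); 29:G/A (Ti).
Of the 7 differences, 3 transitions and 4 transversions over 32 sites: P = 3/32 = 0.093750, Q = 4/32 = 0.125000.
d = −0.5·ln(0.687500) − 0.25·ln(0.750000) = −0.5·(-0.374693) − 0.25·(-0.287682) = 0.2593.

0.2593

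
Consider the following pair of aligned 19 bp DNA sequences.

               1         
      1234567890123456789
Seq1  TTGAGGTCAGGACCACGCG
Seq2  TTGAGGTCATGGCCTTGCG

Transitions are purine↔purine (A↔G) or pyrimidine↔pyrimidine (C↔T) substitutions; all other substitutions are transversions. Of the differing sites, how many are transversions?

2

The sequences differ at positions 10 (G/T, transversion), 12 (A/G, transition), 15 (A/T, transversion), 16 (C/T, transition).
Of the 4 differences, 2 transitions and 2 transversions, so the answer is 2.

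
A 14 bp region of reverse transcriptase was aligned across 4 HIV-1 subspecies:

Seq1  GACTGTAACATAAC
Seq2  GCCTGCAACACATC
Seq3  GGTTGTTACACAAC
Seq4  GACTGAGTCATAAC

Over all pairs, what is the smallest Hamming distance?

3

Pairwise Hamming distances:
  Seq1 vs Seq2: 4
  Seq1 vs Seq3: 4
  Seq1 vs Seq4: 3
  Seq2 vs Seq3: 5
  Seq2 vs Seq4: 6
  Seq3 vs Seq4: 6
The smallest is 3, between Seq1 and Seq4.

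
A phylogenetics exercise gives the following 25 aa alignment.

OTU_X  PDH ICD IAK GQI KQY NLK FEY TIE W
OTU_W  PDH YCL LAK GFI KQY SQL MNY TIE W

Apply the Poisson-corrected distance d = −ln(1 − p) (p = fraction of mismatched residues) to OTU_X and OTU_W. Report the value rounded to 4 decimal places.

0.4463

The sequences differ at positions 4 (I/Y), 6 (D/L), 7 (I/L), 11 (Q/F), 16 (N/S), 17 (L/Q), 18 (K/L), 19 (F/M), 20 (E/N).
p = 9/25 = 0.360000.
d = −ln(1 − 0.360000) = −ln(0.640000) = 0.4463.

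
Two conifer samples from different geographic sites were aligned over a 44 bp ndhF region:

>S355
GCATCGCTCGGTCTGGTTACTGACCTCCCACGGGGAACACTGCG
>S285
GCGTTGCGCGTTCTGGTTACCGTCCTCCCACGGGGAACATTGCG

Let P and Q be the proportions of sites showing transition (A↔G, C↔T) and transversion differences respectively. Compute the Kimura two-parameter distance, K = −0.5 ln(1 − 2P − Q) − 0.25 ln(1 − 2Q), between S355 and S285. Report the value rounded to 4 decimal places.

Differing sites — 3:A/G (Ti); 5:C/T (Ti); 8:T/G (Tv); 11:G/T (Tv); 21:T/C (Ti); 23:A/T (Tv); 40:C/T (Ti).
Of the 7 differences, 4 transitions and 3 transversions over 44 sites: P = 4/44 = 0.090909, Q = 3/44 = 0.068182.
d = −0.5·ln(0.750000) − 0.25·ln(0.863636) = −0.5·(-0.287682) − 0.25·(-0.146604) = 0.1805.

0.1805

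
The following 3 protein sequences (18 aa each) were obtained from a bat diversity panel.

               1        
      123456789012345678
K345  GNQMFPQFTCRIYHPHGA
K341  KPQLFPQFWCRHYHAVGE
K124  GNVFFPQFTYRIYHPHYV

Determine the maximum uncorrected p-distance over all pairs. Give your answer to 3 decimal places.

0.611

Pairwise Hamming distances:
  K345 vs K341: 8
  K345 vs K124: 5
  K341 vs K124: 11
The largest is 11 mismatches, between K341 and K124; p = 11/18 = 0.611.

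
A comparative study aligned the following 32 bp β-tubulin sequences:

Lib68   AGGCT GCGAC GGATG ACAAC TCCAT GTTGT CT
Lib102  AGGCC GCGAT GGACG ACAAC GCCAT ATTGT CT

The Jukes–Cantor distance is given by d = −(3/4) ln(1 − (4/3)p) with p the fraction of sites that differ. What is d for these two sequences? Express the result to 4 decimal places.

0.1752

Mismatches occur at site 5 (T/C), site 10 (C/T), site 14 (T/C), site 21 (T/G), site 26 (G/A).
p = 5/32 = 0.156250.
d = −0.75 · ln(1 − (4/3)·0.156250) = −0.75 · ln(0.791667) = −0.75 · (-0.233614) = 0.1752.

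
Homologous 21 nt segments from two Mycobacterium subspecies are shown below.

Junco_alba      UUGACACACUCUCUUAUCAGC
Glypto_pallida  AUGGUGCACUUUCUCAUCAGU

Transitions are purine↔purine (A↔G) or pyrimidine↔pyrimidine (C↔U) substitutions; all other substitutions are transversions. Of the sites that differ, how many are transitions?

The sequences differ at positions 1 (U/A, transversion), 4 (A/G, transition), 5 (C/U, transition), 6 (A/G, transition), 11 (C/U, transition), 15 (U/C, transition), 21 (C/U, transition).
Of the 7 differences, 6 transitions and 1 transversion, so the answer is 6.

6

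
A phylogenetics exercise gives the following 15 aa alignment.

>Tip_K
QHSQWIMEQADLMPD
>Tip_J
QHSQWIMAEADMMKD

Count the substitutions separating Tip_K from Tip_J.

Differing sites — 8:E/A; 9:Q/E; 12:L/M; 14:P/K.
That gives 4 mismatches out of 15 aligned sites, so the Hamming distance is 4.

4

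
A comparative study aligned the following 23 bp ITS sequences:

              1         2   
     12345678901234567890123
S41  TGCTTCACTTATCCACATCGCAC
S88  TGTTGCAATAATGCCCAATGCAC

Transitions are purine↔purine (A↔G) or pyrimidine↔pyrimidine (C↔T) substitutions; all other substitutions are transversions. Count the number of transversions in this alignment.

6

Differing sites — 3:C/T (Ti); 5:T/G (Tv); 8:C/A (Tv); 10:T/A (Tv); 13:C/G (Tv); 15:A/C (Tv); 18:T/A (Tv); 19:C/T (Ti).
Of the 8 differences, 2 transitions and 6 transversions, so the answer is 6.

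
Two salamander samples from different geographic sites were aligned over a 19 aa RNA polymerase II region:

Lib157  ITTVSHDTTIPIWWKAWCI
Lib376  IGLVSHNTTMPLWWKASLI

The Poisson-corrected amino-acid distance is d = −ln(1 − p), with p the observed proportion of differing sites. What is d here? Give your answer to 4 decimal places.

0.4595

The sequences differ at positions 2 (T/G), 3 (T/L), 7 (D/N), 10 (I/M), 12 (I/L), 17 (W/S), 18 (C/L).
p = 7/19 = 0.368421.
d = −ln(1 − 0.368421) = −ln(0.631579) = 0.4595.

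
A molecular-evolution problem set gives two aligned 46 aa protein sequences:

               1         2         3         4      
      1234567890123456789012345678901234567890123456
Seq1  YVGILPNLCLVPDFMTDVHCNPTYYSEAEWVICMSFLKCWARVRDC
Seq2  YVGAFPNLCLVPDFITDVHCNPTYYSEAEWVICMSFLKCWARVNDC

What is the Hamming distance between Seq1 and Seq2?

Differing sites — 4:I/A; 5:L/F; 15:M/I; 44:R/N.
That gives 4 mismatches out of 46 aligned sites, so the Hamming distance is 4.

4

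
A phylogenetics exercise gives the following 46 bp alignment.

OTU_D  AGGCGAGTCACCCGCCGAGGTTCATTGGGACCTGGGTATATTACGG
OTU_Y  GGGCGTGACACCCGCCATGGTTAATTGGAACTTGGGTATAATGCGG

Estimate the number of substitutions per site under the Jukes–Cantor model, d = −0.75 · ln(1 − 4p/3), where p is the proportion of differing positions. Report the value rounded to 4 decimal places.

The sequences differ at positions 1 (A/G), 6 (A/T), 8 (T/A), 17 (G/A), 18 (A/T), 23 (C/A), 29 (G/A), 32 (C/T), 41 (T/A), 43 (A/G).
p = 10/46 = 0.217391.
d = −0.75 · ln(1 − (4/3)·0.217391) = −0.75 · ln(0.710145) = −0.75 · (-0.342286) = 0.2567.

0.2567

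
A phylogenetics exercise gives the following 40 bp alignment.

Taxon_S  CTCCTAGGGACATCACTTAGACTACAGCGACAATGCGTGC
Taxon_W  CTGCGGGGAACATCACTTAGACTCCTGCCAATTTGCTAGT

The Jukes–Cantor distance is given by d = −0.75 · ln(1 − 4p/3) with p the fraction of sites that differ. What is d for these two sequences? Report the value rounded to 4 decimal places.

0.4260

The sequences differ at positions 3 (C/G), 5 (T/G), 6 (A/G), 9 (G/A), 24 (A/C), 26 (A/T), 29 (G/C), 31 (C/A), 32 (A/T), 33 (A/T), 37 (G/T), 38 (T/A), 40 (C/T).
p = 13/40 = 0.325000.
d = −0.75 · ln(1 − (4/3)·0.325000) = −0.75 · ln(0.566667) = −0.75 · (-0.567983) = 0.4260.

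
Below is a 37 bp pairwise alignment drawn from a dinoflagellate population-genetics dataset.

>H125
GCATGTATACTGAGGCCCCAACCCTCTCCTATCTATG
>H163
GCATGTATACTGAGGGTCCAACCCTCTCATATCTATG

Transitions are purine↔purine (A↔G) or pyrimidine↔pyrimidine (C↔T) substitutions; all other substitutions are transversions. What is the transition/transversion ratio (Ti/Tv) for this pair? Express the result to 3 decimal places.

Differing sites — 16:C/G (Tv); 17:C/T (Ti); 29:C/A (Tv).
Of the 3 differences, 1 transition and 2 transversions, so Ti/Tv = 1/2 = 0.500.

0.500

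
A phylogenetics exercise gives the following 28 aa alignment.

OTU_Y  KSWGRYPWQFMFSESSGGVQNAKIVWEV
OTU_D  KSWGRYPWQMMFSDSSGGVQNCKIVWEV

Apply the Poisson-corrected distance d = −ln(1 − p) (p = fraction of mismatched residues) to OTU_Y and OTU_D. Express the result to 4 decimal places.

0.1133

Mismatches occur at site 10 (F↔M), site 14 (E↔D), site 22 (A↔C).
p = 3/28 = 0.107143.
d = −ln(1 − 0.107143) = −ln(0.892857) = 0.1133.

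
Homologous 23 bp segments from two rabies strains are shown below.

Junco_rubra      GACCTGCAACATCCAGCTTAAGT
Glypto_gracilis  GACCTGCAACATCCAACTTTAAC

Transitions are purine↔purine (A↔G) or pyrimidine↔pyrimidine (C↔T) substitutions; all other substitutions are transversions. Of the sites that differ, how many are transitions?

Mismatches occur at site 16 (G↔A, transition), site 20 (A↔T, transversion), site 22 (G↔A, transition), site 23 (T↔C, transition).
Of the 4 differences, 3 transitions and 1 transversion, so the answer is 3.

3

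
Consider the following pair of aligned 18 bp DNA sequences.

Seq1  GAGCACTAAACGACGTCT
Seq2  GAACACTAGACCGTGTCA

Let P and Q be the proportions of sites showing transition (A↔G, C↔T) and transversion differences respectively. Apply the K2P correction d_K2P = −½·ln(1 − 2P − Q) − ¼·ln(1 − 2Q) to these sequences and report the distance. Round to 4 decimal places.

0.4683

Differing sites — 3:G/A (Ti); 9:A/G (Ti); 12:G/C (Tv); 13:A/G (Ti); 14:C/T (Ti); 18:T/A (Tv).
Of the 6 differences, 4 transitions and 2 transversions over 18 sites: P = 4/18 = 0.222222, Q = 2/18 = 0.111111.
d = −0.5·ln(0.444445) − 0.25·ln(0.777778) = −0.5·(-0.810929) − 0.25·(-0.251314) = 0.4683.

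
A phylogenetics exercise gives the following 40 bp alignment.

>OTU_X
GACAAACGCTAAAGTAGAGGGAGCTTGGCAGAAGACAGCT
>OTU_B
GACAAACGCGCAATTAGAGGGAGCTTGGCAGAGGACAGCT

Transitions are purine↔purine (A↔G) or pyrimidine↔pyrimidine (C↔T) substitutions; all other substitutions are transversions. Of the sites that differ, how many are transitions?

1

Differing sites — 10:T/G (Tv); 11:A/C (Tv); 14:G/T (Tv); 33:A/G (Ti).
Of the 4 differences, 1 transition and 3 transversions, so the answer is 1.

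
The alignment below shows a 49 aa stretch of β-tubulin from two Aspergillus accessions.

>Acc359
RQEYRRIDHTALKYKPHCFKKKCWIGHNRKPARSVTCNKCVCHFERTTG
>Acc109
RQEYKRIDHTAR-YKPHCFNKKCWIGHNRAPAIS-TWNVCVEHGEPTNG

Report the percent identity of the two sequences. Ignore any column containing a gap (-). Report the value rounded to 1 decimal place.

76.6%

Excluding the 2 gap columns leaves 47 comparable sites.
Mismatches occur at site 5 (R↔K), site 12 (L↔R), site 20 (K↔N), site 30 (K↔A), site 33 (R↔I), site 37 (C↔W), site 39 (K↔V), site 42 (C↔E), site 44 (F↔G), site 46 (R↔P), site 48 (T↔N).
36 of the 47 comparable sites match, so the percent identity is 36/47 × 100 = 76.6%.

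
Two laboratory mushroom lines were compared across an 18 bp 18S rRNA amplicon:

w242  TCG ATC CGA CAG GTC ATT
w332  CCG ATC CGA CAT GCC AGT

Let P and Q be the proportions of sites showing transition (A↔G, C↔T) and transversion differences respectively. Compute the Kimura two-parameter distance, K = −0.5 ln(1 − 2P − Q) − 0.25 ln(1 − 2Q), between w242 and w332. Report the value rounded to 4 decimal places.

0.2656

Differing sites — 1:T/C (Ti); 12:G/T (Tv); 14:T/C (Ti); 17:T/G (Tv).
Of the 4 differences, 2 transitions and 2 transversions over 18 sites: P = 2/18 = 0.111111, Q = 2/18 = 0.111111.
d = −0.5·ln(0.666667) − 0.25·ln(0.777778) = −0.5·(-0.405465) − 0.25·(-0.251314) = 0.2656.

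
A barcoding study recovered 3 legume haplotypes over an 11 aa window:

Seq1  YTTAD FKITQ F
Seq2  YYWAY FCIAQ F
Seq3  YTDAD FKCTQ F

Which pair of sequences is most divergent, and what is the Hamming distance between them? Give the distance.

Pairwise Hamming distances:
  Seq1 vs Seq2: 5
  Seq1 vs Seq3: 2
  Seq2 vs Seq3: 6
The largest is 6, between Seq2 and Seq3.

6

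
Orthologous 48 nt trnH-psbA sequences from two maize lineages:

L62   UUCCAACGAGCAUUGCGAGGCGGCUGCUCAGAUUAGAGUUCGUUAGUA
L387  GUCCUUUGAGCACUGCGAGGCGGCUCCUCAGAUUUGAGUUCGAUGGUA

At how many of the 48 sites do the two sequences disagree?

Mismatches occur at site 1 (U↔G), site 5 (A↔U), site 6 (A↔U), site 7 (C↔U), site 13 (U↔C), site 26 (G↔C), site 35 (A↔U), site 43 (U↔A), site 45 (A↔G).
That gives 9 mismatches out of 48 aligned sites, so the Hamming distance is 9.

9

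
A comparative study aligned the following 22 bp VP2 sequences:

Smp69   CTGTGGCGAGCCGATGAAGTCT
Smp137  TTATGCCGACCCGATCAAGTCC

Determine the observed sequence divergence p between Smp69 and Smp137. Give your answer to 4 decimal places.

0.2727

Differing sites — 1:C/T; 3:G/A; 6:G/C; 10:G/C; 16:G/C; 22:T/C.
There are 6 differences over 22 sites, so p = 6/22 = 0.2727.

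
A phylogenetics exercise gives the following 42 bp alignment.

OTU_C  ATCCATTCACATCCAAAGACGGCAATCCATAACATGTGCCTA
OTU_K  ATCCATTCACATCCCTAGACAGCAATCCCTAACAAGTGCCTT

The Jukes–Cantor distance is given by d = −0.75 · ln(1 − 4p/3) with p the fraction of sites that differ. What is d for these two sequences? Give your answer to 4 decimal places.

0.1585

Differing sites — 15:A/C; 16:A/T; 21:G/A; 29:A/C; 35:T/A; 42:A/T.
p = 6/42 = 0.142857.
d = −0.75 · ln(1 − (4/3)·0.142857) = −0.75 · ln(0.809524) = −0.75 · (-0.211309) = 0.1585.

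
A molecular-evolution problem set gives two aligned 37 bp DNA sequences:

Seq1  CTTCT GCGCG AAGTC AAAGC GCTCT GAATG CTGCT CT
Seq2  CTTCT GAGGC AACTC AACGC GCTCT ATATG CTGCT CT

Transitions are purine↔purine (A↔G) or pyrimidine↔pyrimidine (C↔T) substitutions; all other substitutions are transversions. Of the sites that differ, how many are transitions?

Mismatches occur at site 7 (C→A, transversion), site 9 (C→G, transversion), site 10 (G→C, transversion), site 13 (G→C, transversion), site 18 (A→C, transversion), site 26 (G→A, transition), site 27 (A→T, transversion).
Of the 7 differences, 1 transition and 6 transversions, so the answer is 1.

1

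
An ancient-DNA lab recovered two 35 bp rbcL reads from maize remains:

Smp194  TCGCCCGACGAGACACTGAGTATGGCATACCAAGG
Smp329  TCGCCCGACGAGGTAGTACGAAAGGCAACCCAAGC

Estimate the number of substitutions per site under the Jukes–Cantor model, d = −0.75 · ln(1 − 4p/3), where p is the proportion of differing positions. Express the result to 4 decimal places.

The sequences differ at positions 13 (A/G), 14 (C/T), 16 (C/G), 18 (G/A), 19 (A/C), 21 (T/A), 23 (T/A), 28 (T/A), 29 (A/C), 35 (G/C).
p = 10/35 = 0.285714.
d = −0.75 · ln(1 − (4/3)·0.285714) = −0.75 · ln(0.619048) = −0.75 · (-0.479572) = 0.3597.

0.3597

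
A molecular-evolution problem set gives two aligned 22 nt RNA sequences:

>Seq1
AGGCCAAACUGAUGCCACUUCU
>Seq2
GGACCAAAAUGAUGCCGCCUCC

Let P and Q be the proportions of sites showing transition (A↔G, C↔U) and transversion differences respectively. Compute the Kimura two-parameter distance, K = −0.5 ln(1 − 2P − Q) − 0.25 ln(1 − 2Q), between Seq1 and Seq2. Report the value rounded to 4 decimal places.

Mismatches occur at site 1 (A↔G, transition), site 3 (G↔A, transition), site 9 (C↔A, transversion), site 17 (A↔G, transition), site 19 (U↔C, transition), site 22 (U↔C, transition).
Of the 6 differences, 5 transitions and 1 transversion over 22 sites: P = 5/22 = 0.227273, Q = 1/22 = 0.045455.
d = −0.5·ln(0.499999) − 0.25·ln(0.909090) = −0.5·(-0.693149) − 0.25·(-0.095311) = 0.3704.

0.3704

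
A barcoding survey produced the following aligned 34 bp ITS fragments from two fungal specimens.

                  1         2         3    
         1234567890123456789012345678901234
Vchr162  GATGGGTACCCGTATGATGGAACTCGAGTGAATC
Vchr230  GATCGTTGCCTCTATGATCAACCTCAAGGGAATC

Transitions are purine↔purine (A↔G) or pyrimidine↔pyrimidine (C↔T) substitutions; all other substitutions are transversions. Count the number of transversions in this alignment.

6

Differing sites — 4:G/C (Tv); 6:G/T (Tv); 8:A/G (Ti); 11:C/T (Ti); 12:G/C (Tv); 19:G/C (Tv); 20:G/A (Ti); 22:A/C (Tv); 26:G/A (Ti); 29:T/G (Tv).
Of the 10 differences, 4 transitions and 6 transversions, so the answer is 6.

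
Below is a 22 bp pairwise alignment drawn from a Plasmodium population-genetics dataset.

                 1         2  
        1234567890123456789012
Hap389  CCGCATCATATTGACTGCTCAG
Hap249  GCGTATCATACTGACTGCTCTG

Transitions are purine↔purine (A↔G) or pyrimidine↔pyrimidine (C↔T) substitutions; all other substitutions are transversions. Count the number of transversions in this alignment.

Differing sites — 1:C/G (Tv); 4:C/T (Ti); 11:T/C (Ti); 21:A/T (Tv).
Of the 4 differences, 2 transitions and 2 transversions, so the answer is 2.

2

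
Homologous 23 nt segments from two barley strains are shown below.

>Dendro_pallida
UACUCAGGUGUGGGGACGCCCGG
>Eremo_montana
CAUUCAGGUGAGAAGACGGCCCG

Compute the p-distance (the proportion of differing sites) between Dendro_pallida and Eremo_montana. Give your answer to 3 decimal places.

Mismatches occur at site 1 (U→C), site 3 (C→U), site 11 (U→A), site 13 (G→A), site 14 (G→A), site 19 (C→G), site 22 (G→C).
There are 7 differences over 23 sites, so p = 7/23 = 0.304.

0.304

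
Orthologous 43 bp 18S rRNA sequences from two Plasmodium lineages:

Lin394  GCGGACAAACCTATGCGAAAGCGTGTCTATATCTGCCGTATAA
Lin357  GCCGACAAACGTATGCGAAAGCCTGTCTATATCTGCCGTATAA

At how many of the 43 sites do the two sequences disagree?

3

Mismatches occur at site 3 (G/C), site 11 (C/G), site 23 (G/C).
That gives 3 mismatches out of 43 aligned sites, so the Hamming distance is 3.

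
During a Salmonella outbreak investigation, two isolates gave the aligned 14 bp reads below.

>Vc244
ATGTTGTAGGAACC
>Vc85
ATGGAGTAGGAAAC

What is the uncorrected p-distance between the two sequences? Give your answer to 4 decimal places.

The sequences differ at positions 4 (T/G), 5 (T/A), 13 (C/A).
There are 3 differences over 14 sites, so p = 3/14 = 0.2143.

0.2143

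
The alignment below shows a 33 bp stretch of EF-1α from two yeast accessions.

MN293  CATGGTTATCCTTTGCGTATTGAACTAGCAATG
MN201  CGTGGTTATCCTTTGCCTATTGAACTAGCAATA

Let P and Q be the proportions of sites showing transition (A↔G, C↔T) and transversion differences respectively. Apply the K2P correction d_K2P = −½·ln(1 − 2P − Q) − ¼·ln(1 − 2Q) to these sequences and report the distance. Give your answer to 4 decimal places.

Mismatches occur at site 2 (A↔G, transition), site 17 (G↔C, transversion), site 33 (G↔A, transition).
Of the 3 differences, 2 transitions and 1 transversion over 33 sites: P = 2/33 = 0.060606, Q = 1/33 = 0.030303.
d = −0.5·ln(0.848485) − 0.25·ln(0.939394) = −0.5·(-0.164303) − 0.25·(-0.062520) = 0.0978.

0.0978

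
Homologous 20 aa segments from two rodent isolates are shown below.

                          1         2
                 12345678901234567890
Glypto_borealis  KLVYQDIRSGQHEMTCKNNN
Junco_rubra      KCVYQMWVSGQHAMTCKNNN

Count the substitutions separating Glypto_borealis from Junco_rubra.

The sequences differ at positions 2 (L/C), 6 (D/M), 7 (I/W), 8 (R/V), 13 (E/A).
That gives 5 mismatches out of 20 aligned sites, so the Hamming distance is 5.

5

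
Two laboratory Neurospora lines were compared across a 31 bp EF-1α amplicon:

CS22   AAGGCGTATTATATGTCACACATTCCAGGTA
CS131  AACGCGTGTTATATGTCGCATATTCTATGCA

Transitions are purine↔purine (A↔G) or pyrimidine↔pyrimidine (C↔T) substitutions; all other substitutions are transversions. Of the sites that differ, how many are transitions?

Mismatches occur at site 3 (G↔C, transversion), site 8 (A↔G, transition), site 18 (A↔G, transition), site 21 (C↔T, transition), site 26 (C↔T, transition), site 28 (G↔T, transversion), site 30 (T↔C, transition).
Of the 7 differences, 5 transitions and 2 transversions, so the answer is 5.

5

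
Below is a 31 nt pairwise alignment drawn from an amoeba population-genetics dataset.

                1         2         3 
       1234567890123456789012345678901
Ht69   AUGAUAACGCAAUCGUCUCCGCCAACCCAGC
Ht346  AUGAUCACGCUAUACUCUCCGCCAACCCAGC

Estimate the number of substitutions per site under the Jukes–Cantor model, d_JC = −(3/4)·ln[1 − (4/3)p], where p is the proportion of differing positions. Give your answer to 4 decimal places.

The sequences differ at positions 6 (A/C), 11 (A/U), 14 (C/A), 15 (G/C).
p = 4/31 = 0.129032.
d = −0.75 · ln(1 − (4/3)·0.129032) = −0.75 · ln(0.827957) = −0.75 · (-0.188794) = 0.1416.

0.1416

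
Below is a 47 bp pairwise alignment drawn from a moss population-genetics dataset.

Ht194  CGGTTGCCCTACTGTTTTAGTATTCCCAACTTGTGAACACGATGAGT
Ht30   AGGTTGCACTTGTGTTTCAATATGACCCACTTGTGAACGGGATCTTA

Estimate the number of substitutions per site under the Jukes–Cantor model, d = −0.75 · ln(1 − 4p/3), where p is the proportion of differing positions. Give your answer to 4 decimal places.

Mismatches occur at site 1 (C/A), site 8 (C/A), site 11 (A/T), site 12 (C/G), site 18 (T/C), site 20 (G/A), site 24 (T/G), site 25 (C/A), site 28 (A/C), site 39 (A/G), site 40 (C/G), site 44 (G/C), site 45 (A/T), site 46 (G/T), site 47 (T/A).
p = 15/47 = 0.319149.
d = −0.75 · ln(1 − (4/3)·0.319149) = −0.75 · ln(0.574468) = −0.75 · (-0.554311) = 0.4157.

0.4157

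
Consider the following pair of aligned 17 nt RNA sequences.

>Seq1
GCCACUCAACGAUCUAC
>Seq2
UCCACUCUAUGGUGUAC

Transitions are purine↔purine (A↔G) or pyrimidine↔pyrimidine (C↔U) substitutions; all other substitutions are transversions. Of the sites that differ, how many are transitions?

Mismatches occur at site 1 (G/U, transversion), site 8 (A/U, transversion), site 10 (C/U, transition), site 12 (A/G, transition), site 14 (C/G, transversion).
Of the 5 differences, 2 transitions and 3 transversions, so the answer is 2.

2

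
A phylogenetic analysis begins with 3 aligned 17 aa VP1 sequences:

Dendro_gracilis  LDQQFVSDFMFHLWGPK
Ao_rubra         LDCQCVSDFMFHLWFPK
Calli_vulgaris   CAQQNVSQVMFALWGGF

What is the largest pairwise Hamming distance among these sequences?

10

Pairwise Hamming distances:
  Dendro_gracilis vs Ao_rubra: 3
  Dendro_gracilis vs Calli_vulgaris: 8
  Ao_rubra vs Calli_vulgaris: 10
The largest is 10, between Ao_rubra and Calli_vulgaris.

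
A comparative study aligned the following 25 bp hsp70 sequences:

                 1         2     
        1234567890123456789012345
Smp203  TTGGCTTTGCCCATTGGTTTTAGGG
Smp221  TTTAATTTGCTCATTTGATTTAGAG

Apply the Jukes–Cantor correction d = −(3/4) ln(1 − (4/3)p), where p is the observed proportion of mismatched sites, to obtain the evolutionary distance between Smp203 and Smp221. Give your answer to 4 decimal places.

The sequences differ at positions 3 (G/T), 4 (G/A), 5 (C/A), 11 (C/T), 16 (G/T), 18 (T/A), 24 (G/A).
p = 7/25 = 0.280000.
d = −0.75 · ln(1 − (4/3)·0.280000) = −0.75 · ln(0.626667) = −0.75 · (-0.467340) = 0.3505.

0.3505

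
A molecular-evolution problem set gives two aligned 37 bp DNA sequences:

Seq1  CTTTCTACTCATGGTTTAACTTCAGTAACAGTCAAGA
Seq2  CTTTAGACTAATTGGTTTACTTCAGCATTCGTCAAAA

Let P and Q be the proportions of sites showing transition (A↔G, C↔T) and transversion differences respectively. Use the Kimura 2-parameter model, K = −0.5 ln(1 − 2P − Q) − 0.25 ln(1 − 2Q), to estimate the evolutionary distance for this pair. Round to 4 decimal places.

Mismatches occur at site 5 (C→A, transversion), site 6 (T→G, transversion), site 10 (C→A, transversion), site 13 (G→T, transversion), site 15 (T→G, transversion), site 18 (A→T, transversion), site 26 (T→C, transition), site 28 (A→T, transversion), site 29 (C→T, transition), site 30 (A→C, transversion), site 36 (G→A, transition).
Of the 11 differences, 3 transitions and 8 transversions over 37 sites: P = 3/37 = 0.081081, Q = 8/37 = 0.216216.
d = −0.5·ln(0.621622) − 0.25·ln(0.567568) = −0.5·(-0.475423) − 0.25·(-0.566395) = 0.3793.

0.3793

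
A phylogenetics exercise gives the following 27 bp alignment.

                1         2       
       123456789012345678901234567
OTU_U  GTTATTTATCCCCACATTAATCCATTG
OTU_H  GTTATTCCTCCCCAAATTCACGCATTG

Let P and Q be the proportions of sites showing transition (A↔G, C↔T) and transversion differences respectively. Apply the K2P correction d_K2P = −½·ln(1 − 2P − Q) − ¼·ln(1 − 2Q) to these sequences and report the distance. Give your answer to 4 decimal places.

0.2635

The sequences differ at positions 7 (T/C, transition), 8 (A/C, transversion), 15 (C/A, transversion), 19 (A/C, transversion), 21 (T/C, transition), 22 (C/G, transversion).
Of the 6 differences, 2 transitions and 4 transversions over 27 sites: P = 2/27 = 0.074074, Q = 4/27 = 0.148148.
d = −0.5·ln(0.703704) − 0.25·ln(0.703704) = −0.5·(-0.351397) − 0.25·(-0.351397) = 0.2635.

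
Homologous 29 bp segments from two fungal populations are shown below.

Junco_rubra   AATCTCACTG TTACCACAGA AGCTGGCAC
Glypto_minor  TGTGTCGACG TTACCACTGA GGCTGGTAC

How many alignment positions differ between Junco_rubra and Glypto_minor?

9

The sequences differ at positions 1 (A/T), 2 (A/G), 4 (C/G), 7 (A/G), 8 (C/A), 9 (T/C), 18 (A/T), 21 (A/G), 27 (C/T).
That gives 9 mismatches out of 29 aligned sites, so the Hamming distance is 9.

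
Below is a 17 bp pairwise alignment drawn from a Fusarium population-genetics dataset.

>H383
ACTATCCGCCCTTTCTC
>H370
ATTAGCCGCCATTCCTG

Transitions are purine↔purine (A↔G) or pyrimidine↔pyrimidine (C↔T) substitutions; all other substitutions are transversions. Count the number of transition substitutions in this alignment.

2

The sequences differ at positions 2 (C/T, transition), 5 (T/G, transversion), 11 (C/A, transversion), 14 (T/C, transition), 17 (C/G, transversion).
Of the 5 differences, 2 transitions and 3 transversions, so the answer is 2.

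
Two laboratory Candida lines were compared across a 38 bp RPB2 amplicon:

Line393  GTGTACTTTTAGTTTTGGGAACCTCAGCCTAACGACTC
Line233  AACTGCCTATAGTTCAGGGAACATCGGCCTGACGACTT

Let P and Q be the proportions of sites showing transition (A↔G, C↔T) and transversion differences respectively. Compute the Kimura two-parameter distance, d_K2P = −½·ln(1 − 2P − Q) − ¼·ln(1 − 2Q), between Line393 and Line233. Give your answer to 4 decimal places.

Differing sites — 1:G/A (Ti); 2:T/A (Tv); 3:G/C (Tv); 5:A/G (Ti); 7:T/C (Ti); 9:T/A (Tv); 15:T/C (Ti); 16:T/A (Tv); 23:C/A (Tv); 26:A/G (Ti); 31:A/G (Ti); 38:C/T (Ti).
Of the 12 differences, 7 transitions and 5 transversions over 38 sites: P = 7/38 = 0.184211, Q = 5/38 = 0.131579.
d = −0.5·ln(0.499999) − 0.25·ln(0.736842) = −0.5·(-0.693149) − 0.25·(-0.305382) = 0.4229.

0.4229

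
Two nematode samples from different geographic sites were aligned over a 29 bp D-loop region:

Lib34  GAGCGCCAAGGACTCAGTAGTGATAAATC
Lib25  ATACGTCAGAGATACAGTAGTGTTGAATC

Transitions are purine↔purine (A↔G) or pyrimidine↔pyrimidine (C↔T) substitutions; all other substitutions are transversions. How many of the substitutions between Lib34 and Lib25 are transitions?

Mismatches occur at site 1 (G/A, transition), site 2 (A/T, transversion), site 3 (G/A, transition), site 6 (C/T, transition), site 9 (A/G, transition), site 10 (G/A, transition), site 13 (C/T, transition), site 14 (T/A, transversion), site 23 (A/T, transversion), site 25 (A/G, transition).
Of the 10 differences, 7 transitions and 3 transversions, so the answer is 7.

7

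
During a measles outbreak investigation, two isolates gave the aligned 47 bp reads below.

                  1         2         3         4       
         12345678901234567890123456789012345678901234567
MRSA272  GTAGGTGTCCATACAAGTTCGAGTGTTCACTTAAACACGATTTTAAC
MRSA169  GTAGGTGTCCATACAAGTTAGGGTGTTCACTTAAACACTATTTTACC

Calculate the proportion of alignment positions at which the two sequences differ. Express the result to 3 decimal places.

Mismatches occur at site 20 (C/A), site 22 (A/G), site 39 (G/T), site 46 (A/C).
There are 4 differences over 47 sites, so p = 4/47 = 0.085.

0.085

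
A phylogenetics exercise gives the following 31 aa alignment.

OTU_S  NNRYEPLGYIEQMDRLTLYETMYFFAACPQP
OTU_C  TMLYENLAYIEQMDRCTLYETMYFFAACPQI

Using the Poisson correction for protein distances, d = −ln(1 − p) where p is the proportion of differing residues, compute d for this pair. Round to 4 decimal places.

0.2559

The sequences differ at positions 1 (N/T), 2 (N/M), 3 (R/L), 6 (P/N), 8 (G/A), 16 (L/C), 31 (P/I).
p = 7/31 = 0.225806.
d = −ln(1 − 0.225806) = −ln(0.774194) = 0.2559.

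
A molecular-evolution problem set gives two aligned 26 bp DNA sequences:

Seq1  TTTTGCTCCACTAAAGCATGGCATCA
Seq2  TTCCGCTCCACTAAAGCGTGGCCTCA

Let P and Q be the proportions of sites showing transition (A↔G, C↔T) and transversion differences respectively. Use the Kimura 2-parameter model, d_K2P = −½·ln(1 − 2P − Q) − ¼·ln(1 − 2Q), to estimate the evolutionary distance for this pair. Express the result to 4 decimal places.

0.1768

The sequences differ at positions 3 (T/C, transition), 4 (T/C, transition), 18 (A/G, transition), 23 (A/C, transversion).
Of the 4 differences, 3 transitions and 1 transversion over 26 sites: P = 3/26 = 0.115385, Q = 1/26 = 0.038462.
d = −0.5·ln(0.730768) − 0.25·ln(0.923076) = −0.5·(-0.313659) − 0.25·(-0.080044) = 0.1768.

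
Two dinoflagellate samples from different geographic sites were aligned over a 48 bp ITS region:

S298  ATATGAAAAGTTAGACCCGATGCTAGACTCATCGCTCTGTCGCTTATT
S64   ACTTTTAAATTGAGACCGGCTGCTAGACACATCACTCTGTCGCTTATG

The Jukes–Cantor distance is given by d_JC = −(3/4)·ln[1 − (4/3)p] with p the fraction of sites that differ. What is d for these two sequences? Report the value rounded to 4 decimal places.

0.2735

Mismatches occur at site 2 (T→C), site 3 (A→T), site 5 (G→T), site 6 (A→T), site 10 (G→T), site 12 (T→G), site 18 (C→G), site 20 (A→C), site 29 (T→A), site 34 (G→A), site 48 (T→G).
p = 11/48 = 0.229167.
d = −0.75 · ln(1 − (4/3)·0.229167) = −0.75 · ln(0.694444) = −0.75 · (-0.364644) = 0.2735.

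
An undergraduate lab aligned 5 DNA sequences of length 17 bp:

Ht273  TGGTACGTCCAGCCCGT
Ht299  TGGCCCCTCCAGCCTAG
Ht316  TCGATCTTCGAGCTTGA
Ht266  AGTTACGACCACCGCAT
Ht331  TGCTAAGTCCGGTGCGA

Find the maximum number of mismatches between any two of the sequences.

13

Pairwise Hamming distances:
  Ht273 vs Ht299: 6
  Ht273 vs Ht316: 8
  Ht273 vs Ht266: 6
  Ht273 vs Ht331: 6
  Ht299 vs Ht316: 8
  Ht299 vs Ht266: 10
  Ht299 vs Ht331: 11
  Ht316 vs Ht266: 13
  Ht316 vs Ht331: 11
  Ht266 vs Ht331: 9
The largest is 13, between Ht316 and Ht266.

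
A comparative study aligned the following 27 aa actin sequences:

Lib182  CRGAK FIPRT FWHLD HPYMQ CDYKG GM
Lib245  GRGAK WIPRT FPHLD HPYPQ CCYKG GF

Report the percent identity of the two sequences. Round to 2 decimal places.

Differing sites — 1:C/G; 6:F/W; 12:W/P; 19:M/P; 22:D/C; 27:M/F.
21 of the 27 sites match, so the percent identity is 21/27 × 100 = 77.78%.

77.78%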